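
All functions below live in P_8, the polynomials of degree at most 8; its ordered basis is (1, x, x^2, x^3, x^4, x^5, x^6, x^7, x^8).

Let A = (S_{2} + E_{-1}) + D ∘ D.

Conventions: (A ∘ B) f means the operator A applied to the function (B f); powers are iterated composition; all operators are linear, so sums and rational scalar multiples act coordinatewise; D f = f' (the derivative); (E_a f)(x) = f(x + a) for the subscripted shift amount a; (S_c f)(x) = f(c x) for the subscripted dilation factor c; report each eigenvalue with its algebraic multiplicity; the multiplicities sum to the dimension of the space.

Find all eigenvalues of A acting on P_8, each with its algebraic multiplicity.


image of 1: 2
image of x: 3x - 1
image of x^2: 5x^2 - 2x + 3
image of x^3: 9x^3 - 3x^2 + 9x - 1
image of x^4: 17x^4 - 4x^3 + 18x^2 - 4x + 1
image of x^5: 33x^5 - 5x^4 + 30x^3 - 10x^2 + 5x - 1
image of x^6: 65x^6 - 6x^5 + 45x^4 - 20x^3 + 15x^2 - 6x + 1
image of x^7: 129x^7 - 7x^6 + 63x^5 - 35x^4 + 35x^3 - 21x^2 + 7x - 1
image of x^8: 257x^8 - 8x^7 + 84x^6 - 56x^5 + 70x^4 - 56x^3 + 28x^2 - 8x + 1
the matrix is upper triangular; its diagonal is (2, 3, 5, 9, 17, 33, 65, 129, 257)
for a triangular matrix the eigenvalues are the diagonal entries, with algebraic multiplicity their repetition count

λ = 2 (multiplicity 1), λ = 3 (multiplicity 1), λ = 5 (multiplicity 1), λ = 9 (multiplicity 1), λ = 17 (multiplicity 1), λ = 33 (multiplicity 1), λ = 65 (multiplicity 1), λ = 129 (multiplicity 1), λ = 257 (multiplicity 1)


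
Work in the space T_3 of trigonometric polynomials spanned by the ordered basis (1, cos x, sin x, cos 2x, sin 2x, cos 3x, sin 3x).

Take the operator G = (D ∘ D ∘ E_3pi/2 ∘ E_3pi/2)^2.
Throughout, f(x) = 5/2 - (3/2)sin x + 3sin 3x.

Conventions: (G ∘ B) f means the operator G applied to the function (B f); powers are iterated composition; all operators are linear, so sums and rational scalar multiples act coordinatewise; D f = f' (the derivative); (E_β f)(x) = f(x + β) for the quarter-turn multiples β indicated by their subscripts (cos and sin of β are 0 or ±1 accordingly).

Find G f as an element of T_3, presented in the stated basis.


E_3pi/2 f = 5/2 + (3/2)cos x + 3cos 3x
E_3pi/2 E_3pi/2 f = 5/2 + (3/2)sin x - 3sin 3x
D E_3pi/2 E_3pi/2 f = (3/2)cos x - 9cos 3x
D D E_3pi/2 E_3pi/2 f = -(3/2)sin x + 27sin 3x
E_3pi/2 (D ∘ D ∘ E_3pi/2 ∘ E_3pi/2) f = (3/2)cos x + 27cos 3x
E_3pi/2 E_3pi/2 (D ∘ D ∘ E_3pi/2 ∘ E_3pi/2) f = (3/2)sin x - 27sin 3x
D E_3pi/2 E_3pi/2 (D ∘ D ∘ E_3pi/2 ∘ E_3pi/2) f = (3/2)cos x - 81cos 3x
D D E_3pi/2 E_3pi/2 (D ∘ D ∘ E_3pi/2 ∘ E_3pi/2) f = -(3/2)sin x + 243sin 3x

the result is g(x) = -(3/2)sin x + 243sin 3x


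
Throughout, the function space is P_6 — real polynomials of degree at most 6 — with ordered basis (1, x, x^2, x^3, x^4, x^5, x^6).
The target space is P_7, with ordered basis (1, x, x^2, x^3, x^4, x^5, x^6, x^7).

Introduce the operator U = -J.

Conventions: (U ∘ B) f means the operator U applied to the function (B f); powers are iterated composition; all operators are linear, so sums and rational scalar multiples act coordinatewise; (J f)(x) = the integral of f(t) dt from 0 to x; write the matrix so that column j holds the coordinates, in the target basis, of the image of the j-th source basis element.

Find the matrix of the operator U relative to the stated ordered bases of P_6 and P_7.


image of 1: -x
image of x: -(1/2)x^2
image of x^2: -(1/3)x^3
image of x^3: -(1/4)x^4
image of x^4: -(1/5)x^5
image of x^5: -(1/6)x^6
image of x^6: -(1/7)x^7
each image's coordinates form column j of the matrix

the matrix is [[0, 0, 0, 0, 0, 0, 0]; [-1, 0, 0, 0, 0, 0, 0]; [0, -1/2, 0, 0, 0, 0, 0]; [0, 0, -1/3, 0, 0, 0, 0]; [0, 0, 0, -1/4, 0, 0, 0]; [0, 0, 0, 0, -1/5, 0, 0]; [0, 0, 0, 0, 0, -1/6, 0]; [0, 0, 0, 0, 0, 0, -1/7]] (rows listed top to bottom)


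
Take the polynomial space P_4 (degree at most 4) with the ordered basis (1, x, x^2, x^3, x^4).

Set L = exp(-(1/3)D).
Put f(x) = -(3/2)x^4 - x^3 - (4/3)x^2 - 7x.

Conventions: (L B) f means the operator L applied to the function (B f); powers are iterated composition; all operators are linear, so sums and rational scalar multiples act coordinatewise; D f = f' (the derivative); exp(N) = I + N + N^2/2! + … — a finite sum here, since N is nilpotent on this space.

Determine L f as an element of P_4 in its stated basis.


the result is g(x) = -(3/2)x^4 + x^3 - (4/3)x^2 - (56/9)x + 119/54

order-1 term: 2x^3 + x^2 + (8/9)x + 7/3
order-2 term: -x^2 - (1/3)x - 4/27
order-3 term: (2/9)x + 1/27
order-4 term: -1/54
the series for exp(-(1/3)D) f terminates at order 4
exp(-(1/3)D) f = -(3/2)x^4 + x^3 - (4/3)x^2 - (56/9)x + 119/54


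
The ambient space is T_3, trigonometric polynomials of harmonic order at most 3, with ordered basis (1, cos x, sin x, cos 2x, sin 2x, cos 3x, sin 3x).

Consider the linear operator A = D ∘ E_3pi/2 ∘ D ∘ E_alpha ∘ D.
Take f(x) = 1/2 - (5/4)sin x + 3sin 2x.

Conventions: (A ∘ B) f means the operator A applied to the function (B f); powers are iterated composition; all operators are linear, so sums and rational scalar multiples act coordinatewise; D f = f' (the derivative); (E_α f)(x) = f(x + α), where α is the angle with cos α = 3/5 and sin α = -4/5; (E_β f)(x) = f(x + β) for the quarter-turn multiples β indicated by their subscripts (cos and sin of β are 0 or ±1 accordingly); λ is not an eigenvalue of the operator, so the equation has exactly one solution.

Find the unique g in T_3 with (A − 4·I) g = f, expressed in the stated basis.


the result is g(x) = -1/8 + (5/109)cos x + (115/436)sin x + (21/58)cos 2x + (69/116)sin 2x

write g with unknown coordinates in the stated basis and equate coefficients in (A − 4·I) g = f
solving from the highest basis element down gives g = -1/8 + (5/109)cos x + (115/436)sin x + (21/58)cos 2x + (69/116)sin 2x
check: A g = (20/109)cos x - (85/436)sin x + (42/29)cos 2x + (156/29)sin 2x
so A g − 4·g = 1/2 - (5/4)sin x + 3sin 2x = f ✓


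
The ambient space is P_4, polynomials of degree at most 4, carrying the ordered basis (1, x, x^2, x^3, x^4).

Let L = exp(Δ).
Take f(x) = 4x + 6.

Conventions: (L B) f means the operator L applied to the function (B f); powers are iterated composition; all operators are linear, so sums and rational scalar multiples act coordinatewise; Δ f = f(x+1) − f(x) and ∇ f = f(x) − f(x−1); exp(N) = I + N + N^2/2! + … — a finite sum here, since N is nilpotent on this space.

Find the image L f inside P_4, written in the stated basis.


order-1 term: 4
the series for exp(Δ) f terminates at order 1
exp(Δ) f = 4x + 10

the result is g(x) = 4x + 10


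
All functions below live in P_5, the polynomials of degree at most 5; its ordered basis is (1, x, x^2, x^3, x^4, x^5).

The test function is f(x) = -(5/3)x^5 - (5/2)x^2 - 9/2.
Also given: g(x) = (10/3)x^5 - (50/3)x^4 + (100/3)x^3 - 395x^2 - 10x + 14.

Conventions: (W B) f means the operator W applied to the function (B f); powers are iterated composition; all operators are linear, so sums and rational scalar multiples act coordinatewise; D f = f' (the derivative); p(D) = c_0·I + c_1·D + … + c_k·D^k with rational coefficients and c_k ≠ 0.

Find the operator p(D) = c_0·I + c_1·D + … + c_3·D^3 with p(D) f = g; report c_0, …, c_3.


D^0 f = -(5/3)x^5 - (5/2)x^2 - 9/2
D^1 f = -(25/3)x^4 - 5x
D^2 f = -(100/3)x^3 - 5
D^3 f = -100x^2
matching coefficients of g against c_0 f + c_1 Df + … from the top degree down determines the c_i
solution: c_0 = -2, c_1 = 2, c_2 = -1, c_3 = 4

c_0 = -2, c_1 = 2, c_2 = -1, c_3 = 4


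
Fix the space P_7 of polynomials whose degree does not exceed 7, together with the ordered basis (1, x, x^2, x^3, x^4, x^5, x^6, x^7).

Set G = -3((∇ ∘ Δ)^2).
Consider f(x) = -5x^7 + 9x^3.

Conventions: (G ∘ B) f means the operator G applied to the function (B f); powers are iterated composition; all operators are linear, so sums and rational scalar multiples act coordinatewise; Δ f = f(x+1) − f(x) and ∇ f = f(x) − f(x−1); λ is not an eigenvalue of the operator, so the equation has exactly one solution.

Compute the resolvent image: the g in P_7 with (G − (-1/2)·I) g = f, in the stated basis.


write g with unknown coordinates in the stated basis and equate coefficients in (G − (-1/2)·I) g = f
solving from the highest basis element down gives g = -10x^7 - 50382x^3 - 50400x
check: G g = 25200x^3 + 25200x
so G g − (-1/2)·g = -5x^7 + 9x^3 = f ✓

the image equals g(x) = -10x^7 - 50382x^3 - 50400x


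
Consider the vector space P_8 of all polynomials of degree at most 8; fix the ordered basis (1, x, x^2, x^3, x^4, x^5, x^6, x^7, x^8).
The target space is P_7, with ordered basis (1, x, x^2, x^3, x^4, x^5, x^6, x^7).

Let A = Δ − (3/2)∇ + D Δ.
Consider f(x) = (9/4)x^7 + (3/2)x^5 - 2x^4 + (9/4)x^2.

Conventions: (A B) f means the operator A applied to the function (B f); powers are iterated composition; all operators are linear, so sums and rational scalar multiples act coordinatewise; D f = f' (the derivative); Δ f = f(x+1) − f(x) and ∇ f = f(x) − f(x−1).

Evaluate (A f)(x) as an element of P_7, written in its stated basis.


Δ f = (63/4)x^6 + (189/4)x^5 + (345/4)x^4 + (343/4)x^3 + (201/4)x^2 + (79/4)x + 4
∇ f = (63/4)x^6 - (189/4)x^5 + (345/4)x^4 - (407/4)x^3 + (297/4)x^2 - (107/4)x + 7/2
(-(3/2)∇) f = -(189/8)x^6 + (567/8)x^5 - (1035/8)x^4 + (1221/8)x^3 - (891/8)x^2 + (321/8)x - 21/4
Δ f = (63/4)x^6 + (189/4)x^5 + (345/4)x^4 + (343/4)x^3 + (201/4)x^2 + (79/4)x + 4
D Δ f = (189/2)x^5 + (945/4)x^4 + 345x^3 + (1029/4)x^2 + (201/2)x + 79/4
(Δ − (3/2)∇ + D Δ) f = -(63/8)x^6 + (1701/8)x^5 + (1545/8)x^4 + (4667/8)x^3 + (1569/8)x^2 + (1283/8)x + 37/2

g(x) = -(63/8)x^6 + (1701/8)x^5 + (1545/8)x^4 + (4667/8)x^3 + (1569/8)x^2 + (1283/8)x + 37/2


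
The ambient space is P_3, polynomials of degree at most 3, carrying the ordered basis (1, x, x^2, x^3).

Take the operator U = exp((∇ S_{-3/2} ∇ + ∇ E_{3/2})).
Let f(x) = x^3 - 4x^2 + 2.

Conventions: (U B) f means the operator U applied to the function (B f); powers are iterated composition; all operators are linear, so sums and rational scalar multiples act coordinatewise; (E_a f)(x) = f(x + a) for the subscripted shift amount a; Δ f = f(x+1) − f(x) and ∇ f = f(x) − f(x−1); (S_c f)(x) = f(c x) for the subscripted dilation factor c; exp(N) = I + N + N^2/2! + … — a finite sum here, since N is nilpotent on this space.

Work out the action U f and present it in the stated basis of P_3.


the result is g(x) = x^3 - x^2 + (29/2)x + 49/4

order-1 term: 3x^2 + (23/2)x + 5
order-2 term: 3x + 17/4
order-3 term: 1
the series for exp((∇ S_{-3/2} ∇ + ∇ E_{3/2})) f terminates at order 3
exp((∇ S_{-3/2} ∇ + ∇ E_{3/2})) f = x^3 - x^2 + (29/2)x + 49/4


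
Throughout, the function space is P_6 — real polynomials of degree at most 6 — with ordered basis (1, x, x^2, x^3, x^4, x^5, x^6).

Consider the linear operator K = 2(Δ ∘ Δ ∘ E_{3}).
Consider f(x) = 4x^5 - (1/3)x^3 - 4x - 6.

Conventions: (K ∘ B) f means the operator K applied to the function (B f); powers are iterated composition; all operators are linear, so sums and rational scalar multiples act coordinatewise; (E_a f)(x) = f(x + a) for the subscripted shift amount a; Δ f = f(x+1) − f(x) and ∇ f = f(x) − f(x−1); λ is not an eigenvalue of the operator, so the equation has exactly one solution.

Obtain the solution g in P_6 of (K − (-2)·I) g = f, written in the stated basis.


the result is g(x) = 2x^5 - (241/6)x^3 - 480x^2 - 1701x - 719

write g with unknown coordinates in the stated basis and equate coefficients in (K − (-2)·I) g = f
solving from the highest basis element down gives g = 2x^5 - (241/6)x^3 - 480x^2 - 1701x - 719
check: K g = 80x^3 + 960x^2 + 3398x + 1432
so K g − (-2)·g = 4x^5 - (1/3)x^3 - 4x - 6 = f ✓


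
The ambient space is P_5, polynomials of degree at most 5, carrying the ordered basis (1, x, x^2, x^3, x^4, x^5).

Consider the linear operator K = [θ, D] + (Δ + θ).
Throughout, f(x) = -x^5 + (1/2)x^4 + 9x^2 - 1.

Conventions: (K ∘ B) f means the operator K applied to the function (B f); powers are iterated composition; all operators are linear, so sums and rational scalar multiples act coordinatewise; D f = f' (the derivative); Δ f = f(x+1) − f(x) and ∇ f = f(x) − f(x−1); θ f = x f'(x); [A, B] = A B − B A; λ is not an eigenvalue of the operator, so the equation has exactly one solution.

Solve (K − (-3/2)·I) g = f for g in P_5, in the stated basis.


write g with unknown coordinates in the stated basis and equate coefficients in (K − (-3/2)·I) g = f
solving from the highest basis element down gives g = -(2/13)x^5 + (1/11)x^4 + (40/117)x^3 + (2858/1001)x^2 - (532/2145)x - 74488/27027
check: K g = -(10/13)x^5 + (4/11)x^4 - (20/39)x^3 + (4722/1001)x^2 + (266/715)x + 28235/9009
so K g − (-3/2)·g = -x^5 + (1/2)x^4 + 9x^2 - 1 = f ✓

the result is g(x) = -(2/13)x^5 + (1/11)x^4 + (40/117)x^3 + (2858/1001)x^2 - (532/2145)x - 74488/27027


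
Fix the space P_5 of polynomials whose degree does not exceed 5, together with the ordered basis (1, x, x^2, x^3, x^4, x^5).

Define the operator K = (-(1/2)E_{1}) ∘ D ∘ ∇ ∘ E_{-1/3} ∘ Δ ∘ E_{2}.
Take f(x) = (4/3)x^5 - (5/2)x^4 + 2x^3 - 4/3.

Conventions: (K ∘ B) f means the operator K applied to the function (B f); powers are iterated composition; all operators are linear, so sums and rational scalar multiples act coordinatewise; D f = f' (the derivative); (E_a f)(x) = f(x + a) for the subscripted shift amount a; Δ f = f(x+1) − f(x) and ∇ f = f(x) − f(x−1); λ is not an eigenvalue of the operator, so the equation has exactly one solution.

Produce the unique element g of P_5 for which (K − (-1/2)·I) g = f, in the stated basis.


the image equals g(x) = (8/3)x^5 - 5x^4 + 4x^3 + 160x^2 + (2200/3)x + 7792/9

write g with unknown coordinates in the stated basis and equate coefficients in (K − (-1/2)·I) g = f
solving from the highest basis element down gives g = (8/3)x^5 - 5x^4 + 4x^3 + 160x^2 + (2200/3)x + 7792/9
check: K g = -80x^2 - (1100/3)x - 3908/9
so K g − (-1/2)·g = (4/3)x^5 - (5/2)x^4 + 2x^3 - 4/3 = f ✓


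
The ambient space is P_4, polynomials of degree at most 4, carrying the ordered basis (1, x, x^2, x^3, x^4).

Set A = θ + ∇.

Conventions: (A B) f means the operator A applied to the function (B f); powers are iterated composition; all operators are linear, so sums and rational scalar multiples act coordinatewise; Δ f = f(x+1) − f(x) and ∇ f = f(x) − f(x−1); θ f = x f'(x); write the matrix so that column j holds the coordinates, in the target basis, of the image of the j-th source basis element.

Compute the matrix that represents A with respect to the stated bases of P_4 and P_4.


image of 1: 0
image of x: x + 1
image of x^2: 2x^2 + 2x - 1
image of x^3: 3x^3 + 3x^2 - 3x + 1
image of x^4: 4x^4 + 4x^3 - 6x^2 + 4x - 1
each image's coordinates form column j of the matrix

the matrix is [[0, 1, -1, 1, -1]; [0, 1, 2, -3, 4]; [0, 0, 2, 3, -6]; [0, 0, 0, 3, 4]; [0, 0, 0, 0, 4]] (rows listed top to bottom)


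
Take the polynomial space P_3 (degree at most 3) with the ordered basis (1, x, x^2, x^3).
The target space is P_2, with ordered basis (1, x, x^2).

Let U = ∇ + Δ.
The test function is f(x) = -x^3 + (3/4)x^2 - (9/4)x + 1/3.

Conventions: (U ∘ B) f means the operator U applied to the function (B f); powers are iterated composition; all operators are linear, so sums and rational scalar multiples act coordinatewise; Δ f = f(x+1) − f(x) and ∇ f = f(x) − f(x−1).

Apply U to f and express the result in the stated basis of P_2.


the result is g(x) = -6x^2 + 3x - 13/2

∇ f = -3x^2 + (9/2)x - 4
Δ f = -3x^2 - (3/2)x - 5/2
(∇ + Δ) f = -6x^2 + 3x - 13/2


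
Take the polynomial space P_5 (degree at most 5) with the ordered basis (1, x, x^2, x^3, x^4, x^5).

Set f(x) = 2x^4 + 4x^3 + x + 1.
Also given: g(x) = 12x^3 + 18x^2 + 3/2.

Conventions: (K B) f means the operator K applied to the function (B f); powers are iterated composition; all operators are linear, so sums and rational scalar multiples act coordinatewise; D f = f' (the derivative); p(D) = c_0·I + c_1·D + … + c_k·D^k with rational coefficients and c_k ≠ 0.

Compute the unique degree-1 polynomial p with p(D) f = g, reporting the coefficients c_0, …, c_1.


D^0 f = 2x^4 + 4x^3 + x + 1
D^1 f = 8x^3 + 12x^2 + 1
matching coefficients of g against c_0 f + c_1 Df + … from the top degree down determines the c_i
solution: c_0 = 0, c_1 = 3/2

c_0 = 0, c_1 = 3/2


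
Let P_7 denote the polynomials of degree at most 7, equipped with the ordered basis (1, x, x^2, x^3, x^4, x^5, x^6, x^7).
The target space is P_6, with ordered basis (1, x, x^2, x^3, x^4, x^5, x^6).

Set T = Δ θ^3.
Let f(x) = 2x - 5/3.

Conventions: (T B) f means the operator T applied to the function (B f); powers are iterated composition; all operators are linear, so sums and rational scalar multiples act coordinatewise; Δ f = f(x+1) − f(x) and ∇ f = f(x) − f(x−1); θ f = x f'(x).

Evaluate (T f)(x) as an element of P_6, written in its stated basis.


the result is g(x) = 2

θ f = 2x
θ θ f = 2x
θ θ θ f = 2x
Δ θ^3 f = 2


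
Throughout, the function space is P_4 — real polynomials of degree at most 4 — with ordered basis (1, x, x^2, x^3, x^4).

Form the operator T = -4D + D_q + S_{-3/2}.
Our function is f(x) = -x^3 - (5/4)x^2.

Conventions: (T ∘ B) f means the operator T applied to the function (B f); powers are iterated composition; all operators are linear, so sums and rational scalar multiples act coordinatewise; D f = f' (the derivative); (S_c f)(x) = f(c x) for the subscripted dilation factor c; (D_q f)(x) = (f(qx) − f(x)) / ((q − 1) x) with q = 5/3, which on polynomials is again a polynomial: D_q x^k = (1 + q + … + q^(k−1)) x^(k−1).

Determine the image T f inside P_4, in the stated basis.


g(x) = (27/8)x^3 + (539/144)x^2 + (20/3)x

D f = -3x^2 - (5/2)x
(-4D) f = 12x^2 + 10x
D_q f = -(49/9)x^2 - (10/3)x
S_{-3/2} f = (27/8)x^3 - (45/16)x^2
(-4D + D_q + S_{-3/2}) f = (27/8)x^3 + (539/144)x^2 + (20/3)x


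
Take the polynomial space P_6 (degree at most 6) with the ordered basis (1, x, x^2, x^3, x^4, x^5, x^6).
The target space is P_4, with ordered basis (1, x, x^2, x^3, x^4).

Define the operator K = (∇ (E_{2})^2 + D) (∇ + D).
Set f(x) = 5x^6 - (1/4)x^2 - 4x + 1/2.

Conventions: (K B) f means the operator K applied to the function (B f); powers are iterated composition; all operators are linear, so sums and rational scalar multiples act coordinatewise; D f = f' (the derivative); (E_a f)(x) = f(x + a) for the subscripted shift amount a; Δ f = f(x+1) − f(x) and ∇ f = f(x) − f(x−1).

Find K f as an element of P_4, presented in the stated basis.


∇ f = 30x^5 - 75x^4 + 100x^3 - 75x^2 + (59/2)x - 35/4
D f = 30x^5 - (1/2)x - 4
(∇ + D) f = 60x^5 - 75x^4 + 100x^3 - 75x^2 + 29x - 51/4
E_{2} (∇ + D) f = 60x^5 + 525x^4 + 1900x^3 + 3525x^2 + 3329x + 5061/4
E_{2} E_{2} (∇ + D) f = 60x^5 + 1125x^4 + 8500x^3 + 32325x^2 + 61829x + 190173/4
∇ (E_{2})^2 (∇ + D) f = 300x^4 + 3900x^3 + 19350x^2 + 43350x + 36939
D (∇ + D) f = 300x^4 - 300x^3 + 300x^2 - 150x + 29
(∇ (E_{2})^2 + D) (∇ + D) f = 600x^4 + 3600x^3 + 19650x^2 + 43200x + 36968

g(x) = 600x^4 + 3600x^3 + 19650x^2 + 43200x + 36968


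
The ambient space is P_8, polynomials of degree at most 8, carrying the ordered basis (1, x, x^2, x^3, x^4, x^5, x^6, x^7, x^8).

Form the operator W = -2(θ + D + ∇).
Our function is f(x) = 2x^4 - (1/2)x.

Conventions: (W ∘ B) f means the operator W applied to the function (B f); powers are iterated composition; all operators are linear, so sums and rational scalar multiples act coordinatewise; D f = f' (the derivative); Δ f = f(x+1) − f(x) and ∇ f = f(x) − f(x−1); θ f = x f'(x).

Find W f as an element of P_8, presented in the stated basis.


θ f = 8x^4 - (1/2)x
D f = 8x^3 - 1/2
∇ f = 8x^3 - 12x^2 + 8x - 5/2
(θ + D + ∇) f = 8x^4 + 16x^3 - 12x^2 + (15/2)x - 3
(-2(θ + D + ∇)) f = -16x^4 - 32x^3 + 24x^2 - 15x + 6

g(x) = -16x^4 - 32x^3 + 24x^2 - 15x + 6


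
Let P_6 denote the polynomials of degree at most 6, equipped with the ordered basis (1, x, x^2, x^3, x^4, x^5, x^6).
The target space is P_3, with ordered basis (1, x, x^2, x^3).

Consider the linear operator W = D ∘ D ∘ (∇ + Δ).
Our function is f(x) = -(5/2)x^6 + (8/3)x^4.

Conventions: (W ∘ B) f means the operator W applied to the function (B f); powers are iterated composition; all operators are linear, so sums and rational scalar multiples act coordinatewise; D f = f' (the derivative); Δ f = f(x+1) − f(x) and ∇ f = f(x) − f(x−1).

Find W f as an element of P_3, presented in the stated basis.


∇ f = -15x^5 + (75/2)x^4 - (118/3)x^3 + (43/2)x^2 - (13/3)x - 1/6
Δ f = -15x^5 - (75/2)x^4 - (118/3)x^3 - (43/2)x^2 - (13/3)x + 1/6
(∇ + Δ) f = -30x^5 - (236/3)x^3 - (26/3)x
D (∇ + Δ) f = -150x^4 - 236x^2 - 26/3
D D (∇ + Δ) f = -600x^3 - 472x

the result is g(x) = -600x^3 - 472x


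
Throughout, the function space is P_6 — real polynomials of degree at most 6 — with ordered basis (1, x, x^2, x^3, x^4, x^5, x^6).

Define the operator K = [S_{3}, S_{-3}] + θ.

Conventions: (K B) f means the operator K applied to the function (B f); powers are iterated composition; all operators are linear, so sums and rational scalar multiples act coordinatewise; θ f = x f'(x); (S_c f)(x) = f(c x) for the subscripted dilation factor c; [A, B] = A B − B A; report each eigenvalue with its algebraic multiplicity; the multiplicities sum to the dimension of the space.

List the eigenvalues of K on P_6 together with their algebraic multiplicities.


λ = 0 (multiplicity 1), λ = 1 (multiplicity 1), λ = 2 (multiplicity 1), λ = 3 (multiplicity 1), λ = 4 (multiplicity 1), λ = 5 (multiplicity 1), λ = 6 (multiplicity 1)

image of 1: 0
image of x: x
image of x^2: 2x^2
image of x^3: 3x^3
image of x^4: 4x^4
image of x^5: 5x^5
image of x^6: 6x^6
the matrix is upper triangular; its diagonal is (0, 1, 2, 3, 4, 5, 6)
for a triangular matrix the eigenvalues are the diagonal entries, with algebraic multiplicity their repetition count


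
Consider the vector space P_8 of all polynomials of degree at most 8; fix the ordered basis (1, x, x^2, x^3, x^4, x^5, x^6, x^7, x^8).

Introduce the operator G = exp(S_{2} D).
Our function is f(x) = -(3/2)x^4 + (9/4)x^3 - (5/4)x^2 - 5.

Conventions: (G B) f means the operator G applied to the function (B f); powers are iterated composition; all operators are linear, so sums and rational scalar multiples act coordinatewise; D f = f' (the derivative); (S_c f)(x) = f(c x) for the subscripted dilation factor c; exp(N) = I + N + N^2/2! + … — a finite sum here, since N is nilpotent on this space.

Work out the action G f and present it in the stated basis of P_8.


g(x) = -(3/2)x^4 - (183/4)x^3 - (1049/4)x^2 - 335x - 171/2

order-1 term: -48x^3 + 27x^2 - 5x
order-2 term: -288x^2 + 54x - 5/2
order-3 term: -384x + 18
order-4 term: -96
the series for exp(S_{2} D) f terminates at order 4
exp(S_{2} D) f = -(3/2)x^4 - (183/4)x^3 - (1049/4)x^2 - 335x - 171/2


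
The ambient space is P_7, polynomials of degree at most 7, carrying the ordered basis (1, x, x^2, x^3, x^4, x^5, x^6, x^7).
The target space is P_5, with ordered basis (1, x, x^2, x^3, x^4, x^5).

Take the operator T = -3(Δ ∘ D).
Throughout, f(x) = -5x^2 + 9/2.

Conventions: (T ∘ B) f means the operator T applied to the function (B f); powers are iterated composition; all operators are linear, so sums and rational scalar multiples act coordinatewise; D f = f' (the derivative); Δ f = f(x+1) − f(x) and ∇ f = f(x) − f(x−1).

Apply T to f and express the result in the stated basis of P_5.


D f = -10x
Δ D f = -10
(-3(Δ ∘ D)) f = 30

the image equals g(x) = 30


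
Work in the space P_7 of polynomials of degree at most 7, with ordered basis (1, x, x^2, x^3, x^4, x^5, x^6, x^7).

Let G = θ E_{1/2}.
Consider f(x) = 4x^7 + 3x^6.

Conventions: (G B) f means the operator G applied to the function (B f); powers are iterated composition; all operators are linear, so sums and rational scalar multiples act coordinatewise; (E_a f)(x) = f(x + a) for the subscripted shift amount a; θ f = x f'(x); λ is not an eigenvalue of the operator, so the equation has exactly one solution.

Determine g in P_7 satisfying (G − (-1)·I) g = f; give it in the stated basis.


write g with unknown coordinates in the stated basis and equate coefficients in (G − (-1)·I) g = f
solving from the highest basis element down gives g = (1/2)x^7 - (15/14)x^6 + (55/112)x^5 + (27/56)x^4 - (51/112)x^3 + (5/336)x^2 + (421/10752)x
check: G g = (7/2)x^7 + (57/14)x^6 - (55/112)x^5 - (27/56)x^4 + (51/112)x^3 - (5/336)x^2 - (421/10752)x
so G g − (-1)·g = 4x^7 + 3x^6 = f ✓

g(x) = (1/2)x^7 - (15/14)x^6 + (55/112)x^5 + (27/56)x^4 - (51/112)x^3 + (5/336)x^2 + (421/10752)x


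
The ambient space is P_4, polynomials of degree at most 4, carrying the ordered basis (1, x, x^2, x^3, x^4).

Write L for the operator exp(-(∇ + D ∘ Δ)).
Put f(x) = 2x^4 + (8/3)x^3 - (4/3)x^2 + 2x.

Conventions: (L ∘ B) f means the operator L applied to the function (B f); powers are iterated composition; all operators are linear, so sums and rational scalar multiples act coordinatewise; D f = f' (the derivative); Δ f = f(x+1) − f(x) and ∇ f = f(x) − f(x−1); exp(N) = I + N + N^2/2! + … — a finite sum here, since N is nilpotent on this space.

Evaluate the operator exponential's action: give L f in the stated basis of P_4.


order-1 term: -8x^3 - 20x^2 - (112/3)x - 52/3
order-2 term: 12x^2 + 32x + 134/3
order-3 term: -8x - 44/3
order-4 term: 2
the series for exp(-(∇ + D ∘ Δ)) f terminates at order 4
exp(-(∇ + D ∘ Δ)) f = 2x^4 - (16/3)x^3 - (28/3)x^2 - (34/3)x + 44/3

g(x) = 2x^4 - (16/3)x^3 - (28/3)x^2 - (34/3)x + 44/3


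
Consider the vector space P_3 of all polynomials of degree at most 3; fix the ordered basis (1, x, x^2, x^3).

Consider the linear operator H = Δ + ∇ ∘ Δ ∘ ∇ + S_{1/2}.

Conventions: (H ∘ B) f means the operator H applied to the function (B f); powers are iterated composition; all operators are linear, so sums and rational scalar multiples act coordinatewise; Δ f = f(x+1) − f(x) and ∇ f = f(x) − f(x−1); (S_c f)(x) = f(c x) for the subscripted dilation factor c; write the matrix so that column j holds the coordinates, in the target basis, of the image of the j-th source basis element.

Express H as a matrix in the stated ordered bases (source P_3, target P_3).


the matrix is [[1, 1, 1, 7]; [0, 1/2, 2, 3]; [0, 0, 1/4, 3]; [0, 0, 0, 1/8]] (rows listed top to bottom)

image of 1: 1
image of x: (1/2)x + 1
image of x^2: (1/4)x^2 + 2x + 1
image of x^3: (1/8)x^3 + 3x^2 + 3x + 7
each image's coordinates form column j of the matrix


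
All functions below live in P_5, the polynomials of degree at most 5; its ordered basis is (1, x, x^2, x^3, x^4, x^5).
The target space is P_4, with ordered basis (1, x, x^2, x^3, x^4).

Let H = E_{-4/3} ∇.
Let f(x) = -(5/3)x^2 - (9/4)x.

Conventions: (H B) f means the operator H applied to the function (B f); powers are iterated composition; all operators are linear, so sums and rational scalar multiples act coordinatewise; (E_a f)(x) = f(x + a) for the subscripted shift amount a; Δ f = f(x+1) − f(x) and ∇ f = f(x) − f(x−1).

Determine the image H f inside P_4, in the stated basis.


∇ f = -(10/3)x - 7/12
E_{-4/3} ∇ f = -(10/3)x + 139/36

g(x) = -(10/3)x + 139/36


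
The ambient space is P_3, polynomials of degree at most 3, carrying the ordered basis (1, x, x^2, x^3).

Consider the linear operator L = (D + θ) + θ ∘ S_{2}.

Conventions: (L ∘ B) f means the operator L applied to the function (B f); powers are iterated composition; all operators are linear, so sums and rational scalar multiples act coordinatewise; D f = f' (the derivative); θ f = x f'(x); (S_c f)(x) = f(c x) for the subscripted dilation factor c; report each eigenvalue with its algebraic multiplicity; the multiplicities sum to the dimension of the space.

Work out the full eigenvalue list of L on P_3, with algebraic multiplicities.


λ = 0 (multiplicity 1), λ = 3 (multiplicity 1), λ = 10 (multiplicity 1), λ = 27 (multiplicity 1)

image of 1: 0
image of x: 3x + 1
image of x^2: 10x^2 + 2x
image of x^3: 27x^3 + 3x^2
the matrix is upper triangular; its diagonal is (0, 3, 10, 27)
for a triangular matrix the eigenvalues are the diagonal entries, with algebraic multiplicity their repetition count


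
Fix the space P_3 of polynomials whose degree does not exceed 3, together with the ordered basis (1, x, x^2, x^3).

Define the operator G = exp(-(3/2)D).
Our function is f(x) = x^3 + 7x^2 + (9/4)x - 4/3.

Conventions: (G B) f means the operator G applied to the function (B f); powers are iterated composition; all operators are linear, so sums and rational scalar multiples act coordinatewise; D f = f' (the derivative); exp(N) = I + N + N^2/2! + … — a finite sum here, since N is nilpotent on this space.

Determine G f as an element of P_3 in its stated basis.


the image equals g(x) = x^3 + (5/2)x^2 - 12x + 23/3

order-1 term: -(9/2)x^2 - 21x - 27/8
order-2 term: (27/4)x + 63/4
order-3 term: -27/8
the series for exp(-(3/2)D) f terminates at order 3
exp(-(3/2)D) f = x^3 + (5/2)x^2 - 12x + 23/3


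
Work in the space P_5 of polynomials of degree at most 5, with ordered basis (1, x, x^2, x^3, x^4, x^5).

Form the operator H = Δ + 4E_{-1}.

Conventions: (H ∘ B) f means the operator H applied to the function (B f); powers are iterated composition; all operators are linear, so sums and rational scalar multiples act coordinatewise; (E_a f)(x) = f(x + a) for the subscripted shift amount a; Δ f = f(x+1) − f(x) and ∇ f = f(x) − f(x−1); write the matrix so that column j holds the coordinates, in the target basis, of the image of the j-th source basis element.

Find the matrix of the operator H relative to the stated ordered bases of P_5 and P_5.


image of 1: 4
image of x: 4x - 3
image of x^2: 4x^2 - 6x + 5
image of x^3: 4x^3 - 9x^2 + 15x - 3
image of x^4: 4x^4 - 12x^3 + 30x^2 - 12x + 5
image of x^5: 4x^5 - 15x^4 + 50x^3 - 30x^2 + 25x - 3
each image's coordinates form column j of the matrix

the matrix is [[4, -3, 5, -3, 5, -3]; [0, 4, -6, 15, -12, 25]; [0, 0, 4, -9, 30, -30]; [0, 0, 0, 4, -12, 50]; [0, 0, 0, 0, 4, -15]; [0, 0, 0, 0, 0, 4]] (rows listed top to bottom)


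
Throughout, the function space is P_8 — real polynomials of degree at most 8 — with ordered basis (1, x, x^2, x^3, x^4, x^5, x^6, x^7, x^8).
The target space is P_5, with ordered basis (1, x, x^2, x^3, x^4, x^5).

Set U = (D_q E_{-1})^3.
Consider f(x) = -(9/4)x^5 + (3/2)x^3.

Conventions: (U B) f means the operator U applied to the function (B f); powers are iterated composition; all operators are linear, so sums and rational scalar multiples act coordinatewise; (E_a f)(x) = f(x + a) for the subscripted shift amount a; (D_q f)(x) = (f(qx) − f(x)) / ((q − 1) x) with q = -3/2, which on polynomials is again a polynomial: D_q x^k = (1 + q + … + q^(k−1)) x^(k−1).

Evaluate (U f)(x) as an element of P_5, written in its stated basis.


E_{-1} f = -(9/4)x^5 + (45/4)x^4 - 21x^3 + 18x^2 - (27/4)x + 3/4
D_q E_{-1} f = -(495/64)x^4 - (585/32)x^3 - (147/4)x^2 - 9x - 27/4
E_{-1} (D_q E_{-1}) f = -(495/64)x^4 + (405/32)x^3 - (453/16)x^2 + (1299/32)x - 1533/64
D_q E_{-1} (D_q E_{-1}) f = (6435/512)x^3 + (2835/128)x^2 + (453/32)x + 1299/32
E_{-1} (D_q E_{-1}) (D_q E_{-1}) f = (6435/512)x^3 - (7965/512)x^2 + (3873/512)x + 18441/512
D_q E_{-1} (D_q E_{-1}) (D_q E_{-1}) f = (45045/2048)x^2 + (7965/1024)x + 3873/512

the image equals g(x) = (45045/2048)x^2 + (7965/1024)x + 3873/512


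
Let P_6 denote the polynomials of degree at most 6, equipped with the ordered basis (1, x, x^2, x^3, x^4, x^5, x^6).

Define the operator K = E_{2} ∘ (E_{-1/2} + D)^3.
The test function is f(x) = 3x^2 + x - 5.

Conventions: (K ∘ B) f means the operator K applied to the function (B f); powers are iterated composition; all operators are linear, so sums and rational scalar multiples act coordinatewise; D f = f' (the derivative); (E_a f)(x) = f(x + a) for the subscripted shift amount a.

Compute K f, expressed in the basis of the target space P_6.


the image equals g(x) = 3x^2 + 22x + 141/4

E_{-1/2} f = 3x^2 - 2x - 19/4
D f = 6x + 1
(E_{-1/2} + D) f = 3x^2 + 4x - 15/4
E_{-1/2} (E_{-1/2} + D) f = 3x^2 + x - 5
D (E_{-1/2} + D) f = 6x + 4
(E_{-1/2} + D) (E_{-1/2} + D) f = 3x^2 + 7x - 1
E_{-1/2} (E_{-1/2} + D) (E_{-1/2} + D) f = 3x^2 + 4x - 15/4
D (E_{-1/2} + D) (E_{-1/2} + D) f = 6x + 7
(E_{-1/2} + D) (E_{-1/2} + D) (E_{-1/2} + D) f = 3x^2 + 10x + 13/4
E_{2} (E_{-1/2} + D)^3 f = 3x^2 + 22x + 141/4


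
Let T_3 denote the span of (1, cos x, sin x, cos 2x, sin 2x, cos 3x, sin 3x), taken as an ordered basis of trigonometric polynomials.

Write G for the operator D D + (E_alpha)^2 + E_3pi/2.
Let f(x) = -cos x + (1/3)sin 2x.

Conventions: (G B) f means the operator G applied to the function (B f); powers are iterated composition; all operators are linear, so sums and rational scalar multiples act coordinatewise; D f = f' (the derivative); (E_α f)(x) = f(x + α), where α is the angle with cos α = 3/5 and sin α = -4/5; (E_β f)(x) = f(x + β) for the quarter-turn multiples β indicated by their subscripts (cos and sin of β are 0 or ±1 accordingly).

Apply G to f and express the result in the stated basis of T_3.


D f = sin x + (2/3)cos 2x
D D f = cos x - (4/3)sin 2x
E_alpha f = -(3/5)cos x - (4/5)sin x - (8/25)cos 2x - (7/75)sin 2x
E_alpha E_alpha f = (7/25)cos x - (24/25)sin x + (112/625)cos 2x - (527/1875)sin 2x
E_3pi/2 f = -sin x - (1/3)sin 2x
(D D + (E_alpha)^2 + E_3pi/2) f = (32/25)cos x - (49/25)sin x + (112/625)cos 2x - (3652/1875)sin 2x

g(x) = (32/25)cos x - (49/25)sin x + (112/625)cos 2x - (3652/1875)sin 2x


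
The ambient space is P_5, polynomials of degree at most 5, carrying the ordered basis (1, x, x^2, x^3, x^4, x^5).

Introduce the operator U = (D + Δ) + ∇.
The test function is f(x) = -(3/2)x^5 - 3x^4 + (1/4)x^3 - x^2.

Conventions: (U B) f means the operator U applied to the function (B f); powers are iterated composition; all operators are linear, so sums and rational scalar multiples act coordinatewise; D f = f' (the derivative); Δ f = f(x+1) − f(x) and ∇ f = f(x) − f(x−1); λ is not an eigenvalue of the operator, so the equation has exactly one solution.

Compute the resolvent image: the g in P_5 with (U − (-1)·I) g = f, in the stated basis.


write g with unknown coordinates in the stated basis and equate coefficients in (U − (-1)·I) g = f
solving from the highest basis element down gives g = -(3/2)x^5 + (39/2)x^4 - (935/4)x^3 + (8531/4)x^2 - (25905/2)x + 39328
check: U g = -(45/2)x^4 + 234x^3 - (8535/4)x^2 + (25905/2)x - 39328
so U g − (-1)·g = -(3/2)x^5 - 3x^4 + (1/4)x^3 - x^2 = f ✓

the image equals g(x) = -(3/2)x^5 + (39/2)x^4 - (935/4)x^3 + (8531/4)x^2 - (25905/2)x + 39328


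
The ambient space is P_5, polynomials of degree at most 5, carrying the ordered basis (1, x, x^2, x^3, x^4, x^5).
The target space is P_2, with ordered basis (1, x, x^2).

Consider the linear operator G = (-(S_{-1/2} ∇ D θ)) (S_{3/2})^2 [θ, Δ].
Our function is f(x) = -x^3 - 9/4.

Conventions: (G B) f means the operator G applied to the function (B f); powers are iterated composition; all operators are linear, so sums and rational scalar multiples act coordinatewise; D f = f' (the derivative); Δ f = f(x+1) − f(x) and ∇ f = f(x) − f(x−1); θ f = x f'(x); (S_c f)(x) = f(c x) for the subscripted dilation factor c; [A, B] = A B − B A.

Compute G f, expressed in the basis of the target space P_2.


g(x) = -243/4

Δ f = -3x^2 - 3x - 1
θ Δ f = -6x^2 - 3x
θ f = -3x^3
Δ θ f = -9x^2 - 9x - 3
[θ, Δ] f = 3x^2 + 6x + 3
S_{3/2} [θ, Δ] f = (27/4)x^2 + 9x + 3
S_{3/2} S_{3/2} [θ, Δ] f = (243/16)x^2 + (27/2)x + 3
θ (S_{3/2})^2 [θ, Δ] f = (243/8)x^2 + (27/2)x
D θ (S_{3/2})^2 [θ, Δ] f = (243/4)x + 27/2
∇ (D θ) (S_{3/2})^2 [θ, Δ] f = 243/4
S_{-1/2} ∇ (D θ) (S_{3/2})^2 [θ, Δ] f = 243/4
(-(S_{-1/2} ∇ D θ)) (S_{3/2})^2 [θ, Δ] f = -243/4


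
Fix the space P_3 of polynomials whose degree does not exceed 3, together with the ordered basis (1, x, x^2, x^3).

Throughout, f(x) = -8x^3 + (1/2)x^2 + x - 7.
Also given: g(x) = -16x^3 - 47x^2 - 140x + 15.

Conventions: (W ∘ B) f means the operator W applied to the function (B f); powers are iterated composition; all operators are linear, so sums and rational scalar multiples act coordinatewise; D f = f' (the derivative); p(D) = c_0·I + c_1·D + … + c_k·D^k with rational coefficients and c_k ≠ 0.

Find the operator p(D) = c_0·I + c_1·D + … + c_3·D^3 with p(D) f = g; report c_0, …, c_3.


p(D) = 2·I + 2·D + 3·D^2 − (1/2)·D^3, i.e. c_0 = 2, c_1 = 2, c_2 = 3, c_3 = -1/2

D^0 f = -8x^3 + (1/2)x^2 + x - 7
D^1 f = -24x^2 + x + 1
D^2 f = -48x + 1
D^3 f = -48
matching coefficients of g against c_0 f + c_1 Df + … from the top degree down determines the c_i
solution: c_0 = 2, c_1 = 2, c_2 = 3, c_3 = -1/2


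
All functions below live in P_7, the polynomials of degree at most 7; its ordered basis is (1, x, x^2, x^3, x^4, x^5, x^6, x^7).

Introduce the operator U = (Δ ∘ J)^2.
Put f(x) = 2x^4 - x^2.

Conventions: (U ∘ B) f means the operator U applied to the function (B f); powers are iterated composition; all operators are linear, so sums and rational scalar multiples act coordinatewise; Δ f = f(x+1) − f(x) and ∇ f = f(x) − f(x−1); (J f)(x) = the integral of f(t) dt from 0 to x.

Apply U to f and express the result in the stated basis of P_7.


the image equals g(x) = 2x^4 + 8x^3 + 13x^2 + 10x + 89/30

J f = (2/5)x^5 - (1/3)x^3
Δ J f = 2x^4 + 4x^3 + 3x^2 + x + 1/15
J (Δ ∘ J) f = (2/5)x^5 + x^4 + x^3 + (1/2)x^2 + (1/15)x
Δ J (Δ ∘ J) f = 2x^4 + 8x^3 + 13x^2 + 10x + 89/30


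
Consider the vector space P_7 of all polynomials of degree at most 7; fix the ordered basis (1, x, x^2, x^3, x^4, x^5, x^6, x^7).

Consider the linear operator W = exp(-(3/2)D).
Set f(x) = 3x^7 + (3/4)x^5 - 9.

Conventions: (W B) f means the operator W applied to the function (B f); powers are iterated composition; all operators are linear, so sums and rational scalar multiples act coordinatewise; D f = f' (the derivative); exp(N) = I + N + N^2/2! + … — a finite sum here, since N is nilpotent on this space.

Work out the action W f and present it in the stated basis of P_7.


order-1 term: -(63/2)x^6 - (45/8)x^4
order-2 term: (567/4)x^5 + (135/8)x^3
order-3 term: -(2835/8)x^4 - (405/16)x^2
order-4 term: (8505/16)x^3 + (1215/64)x
order-5 term: -(15309/32)x^2 - 729/128
order-6 term: (15309/64)x
order-7 term: -6561/128
the series for exp(-(3/2)D) f terminates at order 7
exp(-(3/2)D) f = 3x^7 - (63/2)x^6 + (285/2)x^5 - 360x^4 + (8775/16)x^3 - (16119/32)x^2 + (4131/16)x - 4221/64

g(x) = 3x^7 - (63/2)x^6 + (285/2)x^5 - 360x^4 + (8775/16)x^3 - (16119/32)x^2 + (4131/16)x - 4221/64


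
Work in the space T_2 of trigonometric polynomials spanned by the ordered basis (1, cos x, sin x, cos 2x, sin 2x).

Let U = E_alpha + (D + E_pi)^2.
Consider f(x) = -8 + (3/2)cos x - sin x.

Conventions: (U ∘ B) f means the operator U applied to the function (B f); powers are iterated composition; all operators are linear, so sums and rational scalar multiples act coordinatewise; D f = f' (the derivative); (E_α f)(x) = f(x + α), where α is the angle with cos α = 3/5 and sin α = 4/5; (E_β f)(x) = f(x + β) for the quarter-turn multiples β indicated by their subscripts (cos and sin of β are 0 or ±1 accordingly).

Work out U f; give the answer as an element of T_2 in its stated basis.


the image equals g(x) = -16 + (21/10)cos x + (6/5)sin x

E_alpha f = -8 + (1/10)cos x - (9/5)sin x
D f = -cos x - (3/2)sin x
E_pi f = -8 - (3/2)cos x + sin x
(D + E_pi) f = -8 - (5/2)cos x - (1/2)sin x
D (D + E_pi) f = -(1/2)cos x + (5/2)sin x
E_pi (D + E_pi) f = -8 + (5/2)cos x + (1/2)sin x
(D + E_pi) (D + E_pi) f = -8 + 2cos x + 3sin x
(E_alpha + (D + E_pi)^2) f = -16 + (21/10)cos x + (6/5)sin x


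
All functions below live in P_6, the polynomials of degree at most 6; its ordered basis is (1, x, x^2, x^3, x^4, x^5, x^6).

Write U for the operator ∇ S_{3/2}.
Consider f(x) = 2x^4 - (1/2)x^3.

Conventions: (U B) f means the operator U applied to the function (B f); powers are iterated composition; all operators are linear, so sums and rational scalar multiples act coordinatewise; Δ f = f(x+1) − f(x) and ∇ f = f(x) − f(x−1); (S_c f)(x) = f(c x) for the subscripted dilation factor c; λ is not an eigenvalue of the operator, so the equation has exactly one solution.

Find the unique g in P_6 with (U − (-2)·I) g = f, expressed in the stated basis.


g(x) = x^4 - (83/8)x^3 + (8667/128)x^2 - (110079/512)x + 527283/2048

write g with unknown coordinates in the stated basis and equate coefficients in (U − (-2)·I) g = f
solving from the highest basis element down gives g = x^4 - (83/8)x^3 + (8667/128)x^2 - (110079/512)x + 527283/2048
check: U g = (81/4)x^3 - (8667/64)x^2 + (110079/256)x - 527283/1024
so U g − (-2)·g = 2x^4 - (1/2)x^3 = f ✓
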